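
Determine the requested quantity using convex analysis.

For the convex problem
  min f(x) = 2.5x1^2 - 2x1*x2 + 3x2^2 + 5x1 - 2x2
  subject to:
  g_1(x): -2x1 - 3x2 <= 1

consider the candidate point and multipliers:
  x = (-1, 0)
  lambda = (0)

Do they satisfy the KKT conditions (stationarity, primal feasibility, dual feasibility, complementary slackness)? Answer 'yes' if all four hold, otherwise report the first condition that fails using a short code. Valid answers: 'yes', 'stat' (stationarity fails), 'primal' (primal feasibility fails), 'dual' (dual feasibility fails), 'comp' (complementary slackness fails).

Gradient of f: grad f(x) = Q x + c = (0, 0)
Constraint values g_i(x) = a_i^T x - b_i:
  g_1((-1, 0)) = 1
Stationarity residual: grad f(x) + sum_i lambda_i a_i = (0, 0)
  -> stationarity OK
Primal feasibility (all g_i <= 0): FAILS
Dual feasibility (all lambda_i >= 0): OK
Complementary slackness (lambda_i * g_i(x) = 0 for all i): OK

Verdict: the first failing condition is primal_feasibility -> primal.

primal


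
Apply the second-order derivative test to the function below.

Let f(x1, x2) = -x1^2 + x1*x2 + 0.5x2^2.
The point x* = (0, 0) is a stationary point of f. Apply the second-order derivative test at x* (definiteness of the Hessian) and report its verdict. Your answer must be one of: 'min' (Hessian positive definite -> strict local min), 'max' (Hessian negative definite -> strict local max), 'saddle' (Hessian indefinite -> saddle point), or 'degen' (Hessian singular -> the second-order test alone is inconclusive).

Compute the Hessian H = grad^2 f:
  H = [[-2, 1], [1, 1]]
Verify stationarity: grad f(x*) = H x* + g = (0, 0).
Eigenvalues of H: -2.3028, 1.3028.
Eigenvalues have mixed signs, so H is indefinite -> x* is a saddle point.

saddle


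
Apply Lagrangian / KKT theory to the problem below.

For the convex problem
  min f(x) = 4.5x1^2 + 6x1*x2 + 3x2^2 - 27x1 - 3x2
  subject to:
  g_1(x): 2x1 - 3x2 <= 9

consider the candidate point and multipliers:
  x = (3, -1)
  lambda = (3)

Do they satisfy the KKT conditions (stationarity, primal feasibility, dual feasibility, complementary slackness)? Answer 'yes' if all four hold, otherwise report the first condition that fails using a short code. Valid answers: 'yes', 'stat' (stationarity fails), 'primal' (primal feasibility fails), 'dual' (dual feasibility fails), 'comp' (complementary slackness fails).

Gradient of f: grad f(x) = Q x + c = (-6, 9)
Constraint values g_i(x) = a_i^T x - b_i:
  g_1((3, -1)) = 0
Stationarity residual: grad f(x) + sum_i lambda_i a_i = (0, 0)
  -> stationarity OK
Primal feasibility (all g_i <= 0): OK
Dual feasibility (all lambda_i >= 0): OK
Complementary slackness (lambda_i * g_i(x) = 0 for all i): OK

Verdict: yes, KKT holds.

yes


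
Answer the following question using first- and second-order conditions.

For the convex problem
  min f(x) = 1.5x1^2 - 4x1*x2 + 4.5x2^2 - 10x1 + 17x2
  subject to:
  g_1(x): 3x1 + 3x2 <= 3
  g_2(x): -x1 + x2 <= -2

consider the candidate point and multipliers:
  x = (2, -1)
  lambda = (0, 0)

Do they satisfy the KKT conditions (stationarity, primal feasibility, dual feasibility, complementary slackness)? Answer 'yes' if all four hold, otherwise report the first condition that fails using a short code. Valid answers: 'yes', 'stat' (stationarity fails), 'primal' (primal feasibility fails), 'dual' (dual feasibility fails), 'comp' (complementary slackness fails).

Gradient of f: grad f(x) = Q x + c = (0, 0)
Constraint values g_i(x) = a_i^T x - b_i:
  g_1((2, -1)) = 0
  g_2((2, -1)) = -1
Stationarity residual: grad f(x) + sum_i lambda_i a_i = (0, 0)
  -> stationarity OK
Primal feasibility (all g_i <= 0): OK
Dual feasibility (all lambda_i >= 0): OK
Complementary slackness (lambda_i * g_i(x) = 0 for all i): OK

Verdict: yes, KKT holds.

yes


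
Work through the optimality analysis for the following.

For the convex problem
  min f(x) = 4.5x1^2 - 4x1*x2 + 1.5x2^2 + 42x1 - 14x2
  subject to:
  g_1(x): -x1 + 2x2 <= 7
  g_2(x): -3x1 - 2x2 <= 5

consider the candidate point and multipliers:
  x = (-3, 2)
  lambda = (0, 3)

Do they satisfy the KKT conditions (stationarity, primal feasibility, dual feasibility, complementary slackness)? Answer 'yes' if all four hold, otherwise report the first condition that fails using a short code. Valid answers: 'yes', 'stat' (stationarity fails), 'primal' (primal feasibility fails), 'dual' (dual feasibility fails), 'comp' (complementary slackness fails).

Gradient of f: grad f(x) = Q x + c = (7, 4)
Constraint values g_i(x) = a_i^T x - b_i:
  g_1((-3, 2)) = 0
  g_2((-3, 2)) = 0
Stationarity residual: grad f(x) + sum_i lambda_i a_i = (-2, -2)
  -> stationarity FAILS
Primal feasibility (all g_i <= 0): OK
Dual feasibility (all lambda_i >= 0): OK
Complementary slackness (lambda_i * g_i(x) = 0 for all i): OK

Verdict: the first failing condition is stationarity -> stat.

stat


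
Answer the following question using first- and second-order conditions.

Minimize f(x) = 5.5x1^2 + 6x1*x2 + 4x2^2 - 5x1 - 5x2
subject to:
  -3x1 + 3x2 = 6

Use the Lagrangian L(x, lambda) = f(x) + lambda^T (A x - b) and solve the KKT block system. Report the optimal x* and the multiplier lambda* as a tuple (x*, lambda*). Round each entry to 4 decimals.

Form the Lagrangian:
  L(x, lambda) = (1/2) x^T Q x + c^T x + lambda^T (A x - b)
Stationarity (grad_x L = 0): Q x + c + A^T lambda = 0.
Primal feasibility: A x = b.

This gives the KKT block system:
  [ Q   A^T ] [ x     ]   [-c ]
  [ A    0  ] [ lambda ] = [ b ]

Solving the linear system:
  x*      = (-0.5806, 1.4194)
  lambda* = (-0.957)
  f(x*)   = 0.7742

x* = (-0.5806, 1.4194), lambda* = (-0.957)


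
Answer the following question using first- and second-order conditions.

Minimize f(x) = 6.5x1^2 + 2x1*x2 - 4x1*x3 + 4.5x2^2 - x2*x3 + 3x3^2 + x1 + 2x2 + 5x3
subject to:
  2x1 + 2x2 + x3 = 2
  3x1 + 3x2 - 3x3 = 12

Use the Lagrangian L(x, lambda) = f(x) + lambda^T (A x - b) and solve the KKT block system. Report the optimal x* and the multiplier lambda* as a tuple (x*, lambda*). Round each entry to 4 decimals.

Form the Lagrangian:
  L(x, lambda) = (1/2) x^T Q x + c^T x + lambda^T (A x - b)
Stationarity (grad_x L = 0): Q x + c + A^T lambda = 0.
Primal feasibility: A x = b.

This gives the KKT block system:
  [ Q   A^T ] [ x     ]   [-c ]
  [ A    0  ] [ lambda ] = [ b ]

Solving the linear system:
  x*      = (0.5, 1.5, -2)
  lambda* = (-2.6667, -4.3889)
  f(x*)   = 25.75

x* = (0.5, 1.5, -2), lambda* = (-2.6667, -4.3889)


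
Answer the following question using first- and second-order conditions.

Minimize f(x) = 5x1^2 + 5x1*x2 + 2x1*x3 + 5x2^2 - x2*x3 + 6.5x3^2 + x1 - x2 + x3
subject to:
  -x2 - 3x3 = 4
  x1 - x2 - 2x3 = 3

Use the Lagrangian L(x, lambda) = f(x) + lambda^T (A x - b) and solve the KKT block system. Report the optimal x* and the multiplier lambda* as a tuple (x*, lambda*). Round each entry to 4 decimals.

Form the Lagrangian:
  L(x, lambda) = (1/2) x^T Q x + c^T x + lambda^T (A x - b)
Stationarity (grad_x L = 0): Q x + c + A^T lambda = 0.
Primal feasibility: A x = b.

This gives the KKT block system:
  [ Q   A^T ] [ x     ]   [-c ]
  [ A    0  ] [ lambda ] = [ b ]

Solving the linear system:
  x*      = (0.1724, -0.4828, -1.1724)
  lambda* = (-5.8276, 2.0345)
  f(x*)   = 8.3448

x* = (0.1724, -0.4828, -1.1724), lambda* = (-5.8276, 2.0345)


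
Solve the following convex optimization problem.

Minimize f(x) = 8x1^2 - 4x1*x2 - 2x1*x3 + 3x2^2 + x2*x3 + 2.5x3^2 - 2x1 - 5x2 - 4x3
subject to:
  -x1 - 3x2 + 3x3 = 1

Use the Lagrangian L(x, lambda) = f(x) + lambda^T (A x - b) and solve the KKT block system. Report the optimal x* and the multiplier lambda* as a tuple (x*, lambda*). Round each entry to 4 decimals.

Form the Lagrangian:
  L(x, lambda) = (1/2) x^T Q x + c^T x + lambda^T (A x - b)
Stationarity (grad_x L = 0): Q x + c + A^T lambda = 0.
Primal feasibility: A x = b.

This gives the KKT block system:
  [ Q   A^T ] [ x     ]   [-c ]
  [ A    0  ] [ lambda ] = [ b ]

Solving the linear system:
  x*      = (0.4001, 0.6616, 1.1283)
  lambda* = (-0.5009)
  f(x*)   = -4.0602

x* = (0.4001, 0.6616, 1.1283), lambda* = (-0.5009)


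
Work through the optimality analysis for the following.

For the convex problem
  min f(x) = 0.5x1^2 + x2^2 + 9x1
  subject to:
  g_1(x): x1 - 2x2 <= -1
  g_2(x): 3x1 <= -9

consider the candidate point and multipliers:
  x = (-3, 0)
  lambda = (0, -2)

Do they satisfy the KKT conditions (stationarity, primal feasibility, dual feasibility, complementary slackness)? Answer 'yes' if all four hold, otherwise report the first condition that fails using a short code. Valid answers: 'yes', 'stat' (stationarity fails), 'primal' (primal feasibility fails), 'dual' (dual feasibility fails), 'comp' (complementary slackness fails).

Gradient of f: grad f(x) = Q x + c = (6, 0)
Constraint values g_i(x) = a_i^T x - b_i:
  g_1((-3, 0)) = -2
  g_2((-3, 0)) = 0
Stationarity residual: grad f(x) + sum_i lambda_i a_i = (0, 0)
  -> stationarity OK
Primal feasibility (all g_i <= 0): OK
Dual feasibility (all lambda_i >= 0): FAILS
Complementary slackness (lambda_i * g_i(x) = 0 for all i): OK

Verdict: the first failing condition is dual_feasibility -> dual.

dual


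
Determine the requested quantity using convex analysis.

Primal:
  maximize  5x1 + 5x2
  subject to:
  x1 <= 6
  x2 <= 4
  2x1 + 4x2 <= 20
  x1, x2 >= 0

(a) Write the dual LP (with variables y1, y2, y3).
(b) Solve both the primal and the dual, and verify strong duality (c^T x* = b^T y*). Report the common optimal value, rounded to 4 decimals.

The standard primal-dual pair for 'max c^T x s.t. A x <= b, x >= 0' is:
  Dual:  min b^T y  s.t.  A^T y >= c,  y >= 0.

So the dual LP is:
  minimize  6y1 + 4y2 + 20y3
  subject to:
    y1 + 2y3 >= 5
    y2 + 4y3 >= 5
    y1, y2, y3 >= 0

Solving the primal: x* = (6, 2).
  primal value c^T x* = 40.
Solving the dual: y* = (2.5, 0, 1.25).
  dual value b^T y* = 40.
Strong duality: c^T x* = b^T y*. Confirmed.

40


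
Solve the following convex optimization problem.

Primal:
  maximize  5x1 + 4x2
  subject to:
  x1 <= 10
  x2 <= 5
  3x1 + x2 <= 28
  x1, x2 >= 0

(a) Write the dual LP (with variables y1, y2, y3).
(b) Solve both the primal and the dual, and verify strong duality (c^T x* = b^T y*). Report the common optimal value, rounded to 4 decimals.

The standard primal-dual pair for 'max c^T x s.t. A x <= b, x >= 0' is:
  Dual:  min b^T y  s.t.  A^T y >= c,  y >= 0.

So the dual LP is:
  minimize  10y1 + 5y2 + 28y3
  subject to:
    y1 + 3y3 >= 5
    y2 + y3 >= 4
    y1, y2, y3 >= 0

Solving the primal: x* = (7.6667, 5).
  primal value c^T x* = 58.3333.
Solving the dual: y* = (0, 2.3333, 1.6667).
  dual value b^T y* = 58.3333.
Strong duality: c^T x* = b^T y*. Confirmed.

58.3333


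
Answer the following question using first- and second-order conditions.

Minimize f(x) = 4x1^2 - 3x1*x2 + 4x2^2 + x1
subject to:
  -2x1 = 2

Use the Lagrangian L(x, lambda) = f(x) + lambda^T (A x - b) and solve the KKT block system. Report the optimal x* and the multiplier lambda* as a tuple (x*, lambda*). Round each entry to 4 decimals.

Form the Lagrangian:
  L(x, lambda) = (1/2) x^T Q x + c^T x + lambda^T (A x - b)
Stationarity (grad_x L = 0): Q x + c + A^T lambda = 0.
Primal feasibility: A x = b.

This gives the KKT block system:
  [ Q   A^T ] [ x     ]   [-c ]
  [ A    0  ] [ lambda ] = [ b ]

Solving the linear system:
  x*      = (-1, -0.375)
  lambda* = (-2.9375)
  f(x*)   = 2.4375

x* = (-1, -0.375), lambda* = (-2.9375)


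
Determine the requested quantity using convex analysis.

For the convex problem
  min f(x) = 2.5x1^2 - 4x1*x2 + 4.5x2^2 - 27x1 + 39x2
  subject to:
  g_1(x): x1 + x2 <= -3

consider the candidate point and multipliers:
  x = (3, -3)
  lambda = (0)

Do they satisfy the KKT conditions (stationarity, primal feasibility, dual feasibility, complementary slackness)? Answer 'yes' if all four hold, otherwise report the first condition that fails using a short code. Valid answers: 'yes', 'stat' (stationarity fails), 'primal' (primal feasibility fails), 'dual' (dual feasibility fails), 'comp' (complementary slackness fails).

Gradient of f: grad f(x) = Q x + c = (0, 0)
Constraint values g_i(x) = a_i^T x - b_i:
  g_1((3, -3)) = 3
Stationarity residual: grad f(x) + sum_i lambda_i a_i = (0, 0)
  -> stationarity OK
Primal feasibility (all g_i <= 0): FAILS
Dual feasibility (all lambda_i >= 0): OK
Complementary slackness (lambda_i * g_i(x) = 0 for all i): OK

Verdict: the first failing condition is primal_feasibility -> primal.

primal


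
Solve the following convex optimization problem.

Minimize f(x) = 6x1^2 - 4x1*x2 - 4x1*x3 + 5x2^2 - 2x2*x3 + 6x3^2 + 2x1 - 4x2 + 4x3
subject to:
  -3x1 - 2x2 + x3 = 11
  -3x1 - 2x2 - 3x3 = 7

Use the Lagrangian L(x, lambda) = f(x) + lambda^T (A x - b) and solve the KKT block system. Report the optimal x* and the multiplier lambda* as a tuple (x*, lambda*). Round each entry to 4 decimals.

Form the Lagrangian:
  L(x, lambda) = (1/2) x^T Q x + c^T x + lambda^T (A x - b)
Stationarity (grad_x L = 0): Q x + c + A^T lambda = 0.
Primal feasibility: A x = b.

This gives the KKT block system:
  [ Q   A^T ] [ x     ]   [-c ]
  [ A    0  ] [ lambda ] = [ b ]

Solving the linear system:
  x*      = (-2.1935, -1.7097, 1)
  lambda* = (-12.4194, 5.2581)
  f(x*)   = 53.129

x* = (-2.1935, -1.7097, 1), lambda* = (-12.4194, 5.2581)


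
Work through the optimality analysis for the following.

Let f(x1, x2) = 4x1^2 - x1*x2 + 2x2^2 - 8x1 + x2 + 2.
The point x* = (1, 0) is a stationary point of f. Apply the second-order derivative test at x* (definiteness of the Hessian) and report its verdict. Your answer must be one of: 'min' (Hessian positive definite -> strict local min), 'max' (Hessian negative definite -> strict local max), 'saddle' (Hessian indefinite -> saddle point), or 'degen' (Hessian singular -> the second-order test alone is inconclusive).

Compute the Hessian H = grad^2 f:
  H = [[8, -1], [-1, 4]]
Verify stationarity: grad f(x*) = H x* + g = (0, 0).
Eigenvalues of H: 3.7639, 8.2361.
Both eigenvalues > 0, so H is positive definite -> x* is a strict local min.

min


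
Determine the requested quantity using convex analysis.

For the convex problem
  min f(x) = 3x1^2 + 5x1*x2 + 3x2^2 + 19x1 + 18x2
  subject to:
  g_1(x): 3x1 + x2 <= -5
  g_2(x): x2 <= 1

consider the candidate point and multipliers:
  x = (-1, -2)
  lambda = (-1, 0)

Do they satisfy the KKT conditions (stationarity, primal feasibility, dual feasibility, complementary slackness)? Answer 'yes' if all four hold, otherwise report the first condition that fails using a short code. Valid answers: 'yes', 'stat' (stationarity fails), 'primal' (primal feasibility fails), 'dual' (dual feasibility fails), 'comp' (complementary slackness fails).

Gradient of f: grad f(x) = Q x + c = (3, 1)
Constraint values g_i(x) = a_i^T x - b_i:
  g_1((-1, -2)) = 0
  g_2((-1, -2)) = -3
Stationarity residual: grad f(x) + sum_i lambda_i a_i = (0, 0)
  -> stationarity OK
Primal feasibility (all g_i <= 0): OK
Dual feasibility (all lambda_i >= 0): FAILS
Complementary slackness (lambda_i * g_i(x) = 0 for all i): OK

Verdict: the first failing condition is dual_feasibility -> dual.

dual


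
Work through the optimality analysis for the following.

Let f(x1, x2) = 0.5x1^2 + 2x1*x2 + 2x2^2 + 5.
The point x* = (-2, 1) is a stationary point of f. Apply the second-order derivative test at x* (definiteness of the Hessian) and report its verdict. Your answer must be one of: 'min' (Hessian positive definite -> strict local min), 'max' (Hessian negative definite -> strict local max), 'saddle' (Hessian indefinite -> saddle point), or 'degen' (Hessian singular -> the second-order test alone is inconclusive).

Compute the Hessian H = grad^2 f:
  H = [[1, 2], [2, 4]]
Verify stationarity: grad f(x*) = H x* + g = (0, 0).
Eigenvalues of H: 0, 5.
H has a zero eigenvalue (singular; positive semidefinite but not definite), so H is neither positive definite, negative definite, nor indefinite. The second-order test alone is inconclusive -> degen.
(Indeed, f is constant along the null direction of H through x*, so x* is not a strict local extremum.)

degen


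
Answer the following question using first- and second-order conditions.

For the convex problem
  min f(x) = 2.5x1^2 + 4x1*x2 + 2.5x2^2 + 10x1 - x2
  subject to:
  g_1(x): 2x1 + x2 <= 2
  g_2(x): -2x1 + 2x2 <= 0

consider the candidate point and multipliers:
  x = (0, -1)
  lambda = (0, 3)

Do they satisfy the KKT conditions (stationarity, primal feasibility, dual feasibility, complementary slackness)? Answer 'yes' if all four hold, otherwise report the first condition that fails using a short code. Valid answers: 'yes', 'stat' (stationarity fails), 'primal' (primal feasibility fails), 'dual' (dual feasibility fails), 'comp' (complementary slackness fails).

Gradient of f: grad f(x) = Q x + c = (6, -6)
Constraint values g_i(x) = a_i^T x - b_i:
  g_1((0, -1)) = -3
  g_2((0, -1)) = -2
Stationarity residual: grad f(x) + sum_i lambda_i a_i = (0, 0)
  -> stationarity OK
Primal feasibility (all g_i <= 0): OK
Dual feasibility (all lambda_i >= 0): OK
Complementary slackness (lambda_i * g_i(x) = 0 for all i): FAILS

Verdict: the first failing condition is complementary_slackness -> comp.

comp


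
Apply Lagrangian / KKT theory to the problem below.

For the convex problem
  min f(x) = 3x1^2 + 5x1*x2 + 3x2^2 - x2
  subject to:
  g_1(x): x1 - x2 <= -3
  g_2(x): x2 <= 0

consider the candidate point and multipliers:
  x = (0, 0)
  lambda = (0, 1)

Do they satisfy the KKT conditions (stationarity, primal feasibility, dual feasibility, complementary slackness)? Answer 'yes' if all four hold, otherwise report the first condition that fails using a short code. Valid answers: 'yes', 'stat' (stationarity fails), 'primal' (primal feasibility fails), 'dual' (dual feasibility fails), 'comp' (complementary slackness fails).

Gradient of f: grad f(x) = Q x + c = (0, -1)
Constraint values g_i(x) = a_i^T x - b_i:
  g_1((0, 0)) = 3
  g_2((0, 0)) = 0
Stationarity residual: grad f(x) + sum_i lambda_i a_i = (0, 0)
  -> stationarity OK
Primal feasibility (all g_i <= 0): FAILS
Dual feasibility (all lambda_i >= 0): OK
Complementary slackness (lambda_i * g_i(x) = 0 for all i): OK

Verdict: the first failing condition is primal_feasibility -> primal.

primal


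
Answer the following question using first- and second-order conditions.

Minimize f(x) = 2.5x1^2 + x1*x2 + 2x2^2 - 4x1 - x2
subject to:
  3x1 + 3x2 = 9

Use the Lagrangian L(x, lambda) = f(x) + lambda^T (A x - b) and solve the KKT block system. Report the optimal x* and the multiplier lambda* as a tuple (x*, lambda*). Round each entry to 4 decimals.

Form the Lagrangian:
  L(x, lambda) = (1/2) x^T Q x + c^T x + lambda^T (A x - b)
Stationarity (grad_x L = 0): Q x + c + A^T lambda = 0.
Primal feasibility: A x = b.

This gives the KKT block system:
  [ Q   A^T ] [ x     ]   [-c ]
  [ A    0  ] [ lambda ] = [ b ]

Solving the linear system:
  x*      = (1.7143, 1.2857)
  lambda* = (-1.9524)
  f(x*)   = 4.7143

x* = (1.7143, 1.2857), lambda* = (-1.9524)


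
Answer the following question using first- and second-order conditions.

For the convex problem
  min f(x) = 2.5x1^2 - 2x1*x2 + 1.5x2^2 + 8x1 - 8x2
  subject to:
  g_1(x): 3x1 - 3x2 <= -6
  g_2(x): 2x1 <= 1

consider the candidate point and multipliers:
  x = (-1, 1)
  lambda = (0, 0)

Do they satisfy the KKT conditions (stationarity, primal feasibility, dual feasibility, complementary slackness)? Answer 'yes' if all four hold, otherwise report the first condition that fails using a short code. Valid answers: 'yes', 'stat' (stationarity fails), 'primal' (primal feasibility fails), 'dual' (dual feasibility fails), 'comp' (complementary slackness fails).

Gradient of f: grad f(x) = Q x + c = (1, -3)
Constraint values g_i(x) = a_i^T x - b_i:
  g_1((-1, 1)) = 0
  g_2((-1, 1)) = -3
Stationarity residual: grad f(x) + sum_i lambda_i a_i = (1, -3)
  -> stationarity FAILS
Primal feasibility (all g_i <= 0): OK
Dual feasibility (all lambda_i >= 0): OK
Complementary slackness (lambda_i * g_i(x) = 0 for all i): OK

Verdict: the first failing condition is stationarity -> stat.

stat


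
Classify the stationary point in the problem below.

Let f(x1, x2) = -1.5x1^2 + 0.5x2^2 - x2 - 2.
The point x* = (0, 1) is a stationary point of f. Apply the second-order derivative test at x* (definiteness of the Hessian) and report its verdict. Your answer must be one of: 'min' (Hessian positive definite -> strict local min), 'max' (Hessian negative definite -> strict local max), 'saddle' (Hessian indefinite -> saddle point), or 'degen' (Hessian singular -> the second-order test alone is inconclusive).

Compute the Hessian H = grad^2 f:
  H = [[-3, 0], [0, 1]]
Verify stationarity: grad f(x*) = H x* + g = (0, 0).
Eigenvalues of H: -3, 1.
Eigenvalues have mixed signs, so H is indefinite -> x* is a saddle point.

saddle


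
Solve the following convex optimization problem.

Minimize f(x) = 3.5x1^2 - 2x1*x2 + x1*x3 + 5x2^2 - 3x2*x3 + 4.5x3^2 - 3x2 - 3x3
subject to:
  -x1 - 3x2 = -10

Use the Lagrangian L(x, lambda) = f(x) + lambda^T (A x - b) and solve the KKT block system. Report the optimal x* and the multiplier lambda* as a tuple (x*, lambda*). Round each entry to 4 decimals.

Form the Lagrangian:
  L(x, lambda) = (1/2) x^T Q x + c^T x + lambda^T (A x - b)
Stationarity (grad_x L = 0): Q x + c + A^T lambda = 0.
Primal feasibility: A x = b.

This gives the KKT block system:
  [ Q   A^T ] [ x     ]   [-c ]
  [ A    0  ] [ lambda ] = [ b ]

Solving the linear system:
  x*      = (1.5432, 2.8189, 1.1015)
  lambda* = (6.2661)
  f(x*)   = 25.4499

x* = (1.5432, 2.8189, 1.1015), lambda* = (6.2661)


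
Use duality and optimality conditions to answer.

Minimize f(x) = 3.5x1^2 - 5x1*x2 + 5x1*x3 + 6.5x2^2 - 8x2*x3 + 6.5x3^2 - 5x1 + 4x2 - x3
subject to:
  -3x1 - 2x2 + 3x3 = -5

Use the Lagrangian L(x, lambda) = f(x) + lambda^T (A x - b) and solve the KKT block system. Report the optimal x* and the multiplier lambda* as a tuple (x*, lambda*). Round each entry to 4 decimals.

Form the Lagrangian:
  L(x, lambda) = (1/2) x^T Q x + c^T x + lambda^T (A x - b)
Stationarity (grad_x L = 0): Q x + c + A^T lambda = 0.
Primal feasibility: A x = b.

This gives the KKT block system:
  [ Q   A^T ] [ x     ]   [-c ]
  [ A    0  ] [ lambda ] = [ b ]

Solving the linear system:
  x*      = (1.1958, -0.1265, -0.5552)
  lambda* = (0.409)
  f(x*)   = -1.9425

x* = (1.1958, -0.1265, -0.5552), lambda* = (0.409)


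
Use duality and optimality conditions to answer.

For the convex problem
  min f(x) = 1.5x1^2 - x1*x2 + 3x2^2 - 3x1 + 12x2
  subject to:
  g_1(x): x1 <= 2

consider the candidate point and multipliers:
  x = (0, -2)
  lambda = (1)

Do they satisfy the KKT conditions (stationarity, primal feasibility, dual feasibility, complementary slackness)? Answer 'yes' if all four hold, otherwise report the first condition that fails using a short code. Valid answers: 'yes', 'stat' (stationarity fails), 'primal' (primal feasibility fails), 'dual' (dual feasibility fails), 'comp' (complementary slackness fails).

Gradient of f: grad f(x) = Q x + c = (-1, 0)
Constraint values g_i(x) = a_i^T x - b_i:
  g_1((0, -2)) = -2
Stationarity residual: grad f(x) + sum_i lambda_i a_i = (0, 0)
  -> stationarity OK
Primal feasibility (all g_i <= 0): OK
Dual feasibility (all lambda_i >= 0): OK
Complementary slackness (lambda_i * g_i(x) = 0 for all i): FAILS

Verdict: the first failing condition is complementary_slackness -> comp.

comp


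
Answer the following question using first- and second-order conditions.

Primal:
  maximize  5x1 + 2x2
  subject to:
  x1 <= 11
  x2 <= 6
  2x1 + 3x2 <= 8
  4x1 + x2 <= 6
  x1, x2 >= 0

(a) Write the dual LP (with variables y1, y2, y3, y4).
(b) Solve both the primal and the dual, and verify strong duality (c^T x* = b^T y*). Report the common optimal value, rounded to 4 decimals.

The standard primal-dual pair for 'max c^T x s.t. A x <= b, x >= 0' is:
  Dual:  min b^T y  s.t.  A^T y >= c,  y >= 0.

So the dual LP is:
  minimize  11y1 + 6y2 + 8y3 + 6y4
  subject to:
    y1 + 2y3 + 4y4 >= 5
    y2 + 3y3 + y4 >= 2
    y1, y2, y3, y4 >= 0

Solving the primal: x* = (1, 2).
  primal value c^T x* = 9.
Solving the dual: y* = (0, 0, 0.3, 1.1).
  dual value b^T y* = 9.
Strong duality: c^T x* = b^T y*. Confirmed.

9


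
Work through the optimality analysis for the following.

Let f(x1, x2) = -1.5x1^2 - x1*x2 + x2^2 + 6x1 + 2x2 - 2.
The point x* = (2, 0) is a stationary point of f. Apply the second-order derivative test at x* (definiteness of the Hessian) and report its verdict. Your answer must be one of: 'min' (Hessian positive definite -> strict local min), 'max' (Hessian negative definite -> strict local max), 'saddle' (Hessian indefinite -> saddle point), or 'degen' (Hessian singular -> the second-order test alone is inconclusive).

Compute the Hessian H = grad^2 f:
  H = [[-3, -1], [-1, 2]]
Verify stationarity: grad f(x*) = H x* + g = (0, 0).
Eigenvalues of H: -3.1926, 2.1926.
Eigenvalues have mixed signs, so H is indefinite -> x* is a saddle point.

saddle


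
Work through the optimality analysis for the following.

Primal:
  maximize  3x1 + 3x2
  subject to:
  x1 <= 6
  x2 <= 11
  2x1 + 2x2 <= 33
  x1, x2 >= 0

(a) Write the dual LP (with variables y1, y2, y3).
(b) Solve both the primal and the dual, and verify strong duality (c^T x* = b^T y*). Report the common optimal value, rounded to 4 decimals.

The standard primal-dual pair for 'max c^T x s.t. A x <= b, x >= 0' is:
  Dual:  min b^T y  s.t.  A^T y >= c,  y >= 0.

So the dual LP is:
  minimize  6y1 + 11y2 + 33y3
  subject to:
    y1 + 2y3 >= 3
    y2 + 2y3 >= 3
    y1, y2, y3 >= 0

Solving the primal: x* = (5.5, 11).
  primal value c^T x* = 49.5.
Solving the dual: y* = (0, 0, 1.5).
  dual value b^T y* = 49.5.
Strong duality: c^T x* = b^T y*. Confirmed.

49.5


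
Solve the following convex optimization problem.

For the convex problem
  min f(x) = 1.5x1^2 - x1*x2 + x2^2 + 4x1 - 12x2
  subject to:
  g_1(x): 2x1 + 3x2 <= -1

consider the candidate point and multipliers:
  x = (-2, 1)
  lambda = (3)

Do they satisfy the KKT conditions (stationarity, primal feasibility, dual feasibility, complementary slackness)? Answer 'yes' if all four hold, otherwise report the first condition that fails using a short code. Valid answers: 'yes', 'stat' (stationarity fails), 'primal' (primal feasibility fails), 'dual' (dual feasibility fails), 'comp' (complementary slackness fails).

Gradient of f: grad f(x) = Q x + c = (-3, -8)
Constraint values g_i(x) = a_i^T x - b_i:
  g_1((-2, 1)) = 0
Stationarity residual: grad f(x) + sum_i lambda_i a_i = (3, 1)
  -> stationarity FAILS
Primal feasibility (all g_i <= 0): OK
Dual feasibility (all lambda_i >= 0): OK
Complementary slackness (lambda_i * g_i(x) = 0 for all i): OK

Verdict: the first failing condition is stationarity -> stat.

stat


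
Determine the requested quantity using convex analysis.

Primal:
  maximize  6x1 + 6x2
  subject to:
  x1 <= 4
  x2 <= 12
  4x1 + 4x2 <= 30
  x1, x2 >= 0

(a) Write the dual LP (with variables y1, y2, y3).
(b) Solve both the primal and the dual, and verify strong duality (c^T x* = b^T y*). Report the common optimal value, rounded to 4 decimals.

The standard primal-dual pair for 'max c^T x s.t. A x <= b, x >= 0' is:
  Dual:  min b^T y  s.t.  A^T y >= c,  y >= 0.

So the dual LP is:
  minimize  4y1 + 12y2 + 30y3
  subject to:
    y1 + 4y3 >= 6
    y2 + 4y3 >= 6
    y1, y2, y3 >= 0

Solving the primal: x* = (0, 7.5).
  primal value c^T x* = 45.
Solving the dual: y* = (0, 0, 1.5).
  dual value b^T y* = 45.
Strong duality: c^T x* = b^T y*. Confirmed.

45


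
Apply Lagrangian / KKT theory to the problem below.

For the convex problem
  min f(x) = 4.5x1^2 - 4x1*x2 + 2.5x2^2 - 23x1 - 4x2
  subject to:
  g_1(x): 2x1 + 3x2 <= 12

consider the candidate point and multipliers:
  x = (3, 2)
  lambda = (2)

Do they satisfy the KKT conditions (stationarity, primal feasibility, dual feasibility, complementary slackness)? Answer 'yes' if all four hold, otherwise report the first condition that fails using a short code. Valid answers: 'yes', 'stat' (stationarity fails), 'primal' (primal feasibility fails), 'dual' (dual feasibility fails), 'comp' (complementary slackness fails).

Gradient of f: grad f(x) = Q x + c = (-4, -6)
Constraint values g_i(x) = a_i^T x - b_i:
  g_1((3, 2)) = 0
Stationarity residual: grad f(x) + sum_i lambda_i a_i = (0, 0)
  -> stationarity OK
Primal feasibility (all g_i <= 0): OK
Dual feasibility (all lambda_i >= 0): OK
Complementary slackness (lambda_i * g_i(x) = 0 for all i): OK

Verdict: yes, KKT holds.

yes


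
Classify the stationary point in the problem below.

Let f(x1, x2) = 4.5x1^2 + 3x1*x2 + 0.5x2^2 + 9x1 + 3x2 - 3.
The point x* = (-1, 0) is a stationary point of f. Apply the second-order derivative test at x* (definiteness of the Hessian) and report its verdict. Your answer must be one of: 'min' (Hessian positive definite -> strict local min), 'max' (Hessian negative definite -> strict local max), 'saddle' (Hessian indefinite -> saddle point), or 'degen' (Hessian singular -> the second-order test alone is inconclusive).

Compute the Hessian H = grad^2 f:
  H = [[9, 3], [3, 1]]
Verify stationarity: grad f(x*) = H x* + g = (0, 0).
Eigenvalues of H: 0, 10.
H has a zero eigenvalue (singular; positive semidefinite but not definite), so H is neither positive definite, negative definite, nor indefinite. The second-order test alone is inconclusive -> degen.
(Indeed, f is constant along the null direction of H through x*, so x* is not a strict local extremum.)

degen


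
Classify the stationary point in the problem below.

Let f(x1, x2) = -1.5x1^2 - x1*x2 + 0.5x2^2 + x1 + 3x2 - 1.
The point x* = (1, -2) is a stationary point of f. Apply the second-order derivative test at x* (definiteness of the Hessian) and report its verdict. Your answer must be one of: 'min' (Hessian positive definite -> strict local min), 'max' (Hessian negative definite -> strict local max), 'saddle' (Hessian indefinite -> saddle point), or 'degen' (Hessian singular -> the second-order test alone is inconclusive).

Compute the Hessian H = grad^2 f:
  H = [[-3, -1], [-1, 1]]
Verify stationarity: grad f(x*) = H x* + g = (0, 0).
Eigenvalues of H: -3.2361, 1.2361.
Eigenvalues have mixed signs, so H is indefinite -> x* is a saddle point.

saddle


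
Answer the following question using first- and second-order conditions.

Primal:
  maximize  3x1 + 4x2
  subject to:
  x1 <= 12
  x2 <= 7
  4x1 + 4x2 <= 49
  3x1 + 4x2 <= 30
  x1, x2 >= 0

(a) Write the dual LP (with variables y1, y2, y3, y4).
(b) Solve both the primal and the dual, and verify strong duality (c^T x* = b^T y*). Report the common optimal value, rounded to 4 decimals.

The standard primal-dual pair for 'max c^T x s.t. A x <= b, x >= 0' is:
  Dual:  min b^T y  s.t.  A^T y >= c,  y >= 0.

So the dual LP is:
  minimize  12y1 + 7y2 + 49y3 + 30y4
  subject to:
    y1 + 4y3 + 3y4 >= 3
    y2 + 4y3 + 4y4 >= 4
    y1, y2, y3, y4 >= 0

Solving the primal: x* = (10, 0).
  primal value c^T x* = 30.
Solving the dual: y* = (0, 0, 0, 1).
  dual value b^T y* = 30.
Strong duality: c^T x* = b^T y*. Confirmed.

30


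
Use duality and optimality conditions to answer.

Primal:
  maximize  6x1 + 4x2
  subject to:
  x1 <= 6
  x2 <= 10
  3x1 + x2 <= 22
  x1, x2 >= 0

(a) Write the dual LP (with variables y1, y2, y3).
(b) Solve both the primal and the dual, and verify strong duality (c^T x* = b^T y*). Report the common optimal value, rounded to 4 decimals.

The standard primal-dual pair for 'max c^T x s.t. A x <= b, x >= 0' is:
  Dual:  min b^T y  s.t.  A^T y >= c,  y >= 0.

So the dual LP is:
  minimize  6y1 + 10y2 + 22y3
  subject to:
    y1 + 3y3 >= 6
    y2 + y3 >= 4
    y1, y2, y3 >= 0

Solving the primal: x* = (4, 10).
  primal value c^T x* = 64.
Solving the dual: y* = (0, 2, 2).
  dual value b^T y* = 64.
Strong duality: c^T x* = b^T y*. Confirmed.

64


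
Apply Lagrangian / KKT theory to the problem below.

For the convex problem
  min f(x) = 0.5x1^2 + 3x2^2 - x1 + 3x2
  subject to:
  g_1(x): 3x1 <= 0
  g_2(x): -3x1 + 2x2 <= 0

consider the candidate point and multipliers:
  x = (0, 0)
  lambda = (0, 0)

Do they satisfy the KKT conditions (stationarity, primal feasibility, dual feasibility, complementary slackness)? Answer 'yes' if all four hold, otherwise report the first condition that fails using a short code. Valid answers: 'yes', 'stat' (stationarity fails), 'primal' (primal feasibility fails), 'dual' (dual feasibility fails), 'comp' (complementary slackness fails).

Gradient of f: grad f(x) = Q x + c = (-1, 3)
Constraint values g_i(x) = a_i^T x - b_i:
  g_1((0, 0)) = 0
  g_2((0, 0)) = 0
Stationarity residual: grad f(x) + sum_i lambda_i a_i = (-1, 3)
  -> stationarity FAILS
Primal feasibility (all g_i <= 0): OK
Dual feasibility (all lambda_i >= 0): OK
Complementary slackness (lambda_i * g_i(x) = 0 for all i): OK

Verdict: the first failing condition is stationarity -> stat.

stat


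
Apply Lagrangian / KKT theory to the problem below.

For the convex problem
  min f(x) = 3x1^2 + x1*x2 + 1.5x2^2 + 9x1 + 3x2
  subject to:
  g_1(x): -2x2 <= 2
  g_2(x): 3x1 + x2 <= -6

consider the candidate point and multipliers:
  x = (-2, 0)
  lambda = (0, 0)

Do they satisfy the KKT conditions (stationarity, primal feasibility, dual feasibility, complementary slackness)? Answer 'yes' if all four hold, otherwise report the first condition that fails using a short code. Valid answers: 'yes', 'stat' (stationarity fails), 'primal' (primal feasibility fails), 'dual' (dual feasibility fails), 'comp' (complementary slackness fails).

Gradient of f: grad f(x) = Q x + c = (-3, 1)
Constraint values g_i(x) = a_i^T x - b_i:
  g_1((-2, 0)) = -2
  g_2((-2, 0)) = 0
Stationarity residual: grad f(x) + sum_i lambda_i a_i = (-3, 1)
  -> stationarity FAILS
Primal feasibility (all g_i <= 0): OK
Dual feasibility (all lambda_i >= 0): OK
Complementary slackness (lambda_i * g_i(x) = 0 for all i): OK

Verdict: the first failing condition is stationarity -> stat.

stat


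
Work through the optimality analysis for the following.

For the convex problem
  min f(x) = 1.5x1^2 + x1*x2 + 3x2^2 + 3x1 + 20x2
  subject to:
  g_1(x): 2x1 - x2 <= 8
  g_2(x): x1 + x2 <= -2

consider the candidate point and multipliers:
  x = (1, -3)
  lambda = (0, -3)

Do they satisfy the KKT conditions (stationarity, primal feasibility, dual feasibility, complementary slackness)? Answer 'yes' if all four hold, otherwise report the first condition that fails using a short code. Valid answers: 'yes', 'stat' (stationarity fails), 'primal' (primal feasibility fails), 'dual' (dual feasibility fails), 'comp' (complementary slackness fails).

Gradient of f: grad f(x) = Q x + c = (3, 3)
Constraint values g_i(x) = a_i^T x - b_i:
  g_1((1, -3)) = -3
  g_2((1, -3)) = 0
Stationarity residual: grad f(x) + sum_i lambda_i a_i = (0, 0)
  -> stationarity OK
Primal feasibility (all g_i <= 0): OK
Dual feasibility (all lambda_i >= 0): FAILS
Complementary slackness (lambda_i * g_i(x) = 0 for all i): OK

Verdict: the first failing condition is dual_feasibility -> dual.

dual


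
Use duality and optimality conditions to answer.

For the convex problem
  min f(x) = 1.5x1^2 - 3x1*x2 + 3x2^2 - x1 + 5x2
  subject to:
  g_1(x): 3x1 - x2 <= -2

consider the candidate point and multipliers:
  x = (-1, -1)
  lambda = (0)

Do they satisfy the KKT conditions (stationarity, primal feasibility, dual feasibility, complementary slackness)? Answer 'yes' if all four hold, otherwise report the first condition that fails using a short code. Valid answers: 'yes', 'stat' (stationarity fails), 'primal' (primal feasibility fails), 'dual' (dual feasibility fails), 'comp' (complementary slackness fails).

Gradient of f: grad f(x) = Q x + c = (-1, 2)
Constraint values g_i(x) = a_i^T x - b_i:
  g_1((-1, -1)) = 0
Stationarity residual: grad f(x) + sum_i lambda_i a_i = (-1, 2)
  -> stationarity FAILS
Primal feasibility (all g_i <= 0): OK
Dual feasibility (all lambda_i >= 0): OK
Complementary slackness (lambda_i * g_i(x) = 0 for all i): OK

Verdict: the first failing condition is stationarity -> stat.

stat


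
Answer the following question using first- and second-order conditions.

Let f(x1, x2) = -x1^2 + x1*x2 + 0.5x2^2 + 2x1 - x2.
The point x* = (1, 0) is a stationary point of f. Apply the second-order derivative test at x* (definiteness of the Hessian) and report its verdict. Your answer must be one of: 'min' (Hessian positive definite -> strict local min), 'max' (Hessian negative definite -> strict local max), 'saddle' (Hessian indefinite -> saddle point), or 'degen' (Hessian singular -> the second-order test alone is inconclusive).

Compute the Hessian H = grad^2 f:
  H = [[-2, 1], [1, 1]]
Verify stationarity: grad f(x*) = H x* + g = (0, 0).
Eigenvalues of H: -2.3028, 1.3028.
Eigenvalues have mixed signs, so H is indefinite -> x* is a saddle point.

saddle


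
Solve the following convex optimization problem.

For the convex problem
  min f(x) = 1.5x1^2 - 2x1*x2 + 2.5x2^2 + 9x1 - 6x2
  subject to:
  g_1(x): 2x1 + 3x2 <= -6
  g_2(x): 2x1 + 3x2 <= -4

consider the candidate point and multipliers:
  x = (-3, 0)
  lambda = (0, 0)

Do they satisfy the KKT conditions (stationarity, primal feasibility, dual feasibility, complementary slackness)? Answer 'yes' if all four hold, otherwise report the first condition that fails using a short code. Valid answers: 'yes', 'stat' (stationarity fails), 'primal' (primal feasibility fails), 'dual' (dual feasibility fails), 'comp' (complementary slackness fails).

Gradient of f: grad f(x) = Q x + c = (0, 0)
Constraint values g_i(x) = a_i^T x - b_i:
  g_1((-3, 0)) = 0
  g_2((-3, 0)) = -2
Stationarity residual: grad f(x) + sum_i lambda_i a_i = (0, 0)
  -> stationarity OK
Primal feasibility (all g_i <= 0): OK
Dual feasibility (all lambda_i >= 0): OK
Complementary slackness (lambda_i * g_i(x) = 0 for all i): OK

Verdict: yes, KKT holds.

yes


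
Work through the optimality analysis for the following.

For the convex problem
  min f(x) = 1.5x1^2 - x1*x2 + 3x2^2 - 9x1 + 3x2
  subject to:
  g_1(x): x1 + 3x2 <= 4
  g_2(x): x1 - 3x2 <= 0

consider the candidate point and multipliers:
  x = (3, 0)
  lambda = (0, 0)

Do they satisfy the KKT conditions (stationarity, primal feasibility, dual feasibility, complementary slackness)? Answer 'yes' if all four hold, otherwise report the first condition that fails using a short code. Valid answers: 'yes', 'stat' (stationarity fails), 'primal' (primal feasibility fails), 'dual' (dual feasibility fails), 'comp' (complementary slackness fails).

Gradient of f: grad f(x) = Q x + c = (0, 0)
Constraint values g_i(x) = a_i^T x - b_i:
  g_1((3, 0)) = -1
  g_2((3, 0)) = 3
Stationarity residual: grad f(x) + sum_i lambda_i a_i = (0, 0)
  -> stationarity OK
Primal feasibility (all g_i <= 0): FAILS
Dual feasibility (all lambda_i >= 0): OK
Complementary slackness (lambda_i * g_i(x) = 0 for all i): OK

Verdict: the first failing condition is primal_feasibility -> primal.

primal


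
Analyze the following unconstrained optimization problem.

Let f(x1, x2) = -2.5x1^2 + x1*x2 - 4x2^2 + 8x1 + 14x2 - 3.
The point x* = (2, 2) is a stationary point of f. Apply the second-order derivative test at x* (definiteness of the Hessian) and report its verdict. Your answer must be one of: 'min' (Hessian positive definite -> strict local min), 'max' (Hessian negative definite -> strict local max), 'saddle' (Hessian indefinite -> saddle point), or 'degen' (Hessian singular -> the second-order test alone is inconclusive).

Compute the Hessian H = grad^2 f:
  H = [[-5, 1], [1, -8]]
Verify stationarity: grad f(x*) = H x* + g = (0, 0).
Eigenvalues of H: -8.3028, -4.6972.
Both eigenvalues < 0, so H is negative definite -> x* is a strict local max.

max


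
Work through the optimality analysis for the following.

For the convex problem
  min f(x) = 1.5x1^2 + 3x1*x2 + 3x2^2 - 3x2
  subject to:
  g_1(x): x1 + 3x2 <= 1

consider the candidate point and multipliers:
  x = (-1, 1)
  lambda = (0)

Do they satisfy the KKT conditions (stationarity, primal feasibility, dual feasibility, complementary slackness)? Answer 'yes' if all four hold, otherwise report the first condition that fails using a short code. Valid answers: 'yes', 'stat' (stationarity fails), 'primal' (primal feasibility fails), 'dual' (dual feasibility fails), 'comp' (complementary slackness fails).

Gradient of f: grad f(x) = Q x + c = (0, 0)
Constraint values g_i(x) = a_i^T x - b_i:
  g_1((-1, 1)) = 1
Stationarity residual: grad f(x) + sum_i lambda_i a_i = (0, 0)
  -> stationarity OK
Primal feasibility (all g_i <= 0): FAILS
Dual feasibility (all lambda_i >= 0): OK
Complementary slackness (lambda_i * g_i(x) = 0 for all i): OK

Verdict: the first failing condition is primal_feasibility -> primal.

primal
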